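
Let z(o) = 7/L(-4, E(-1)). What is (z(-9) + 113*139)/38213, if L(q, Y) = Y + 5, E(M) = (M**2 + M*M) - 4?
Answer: 47128/114639 ≈ 0.41110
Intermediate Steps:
E(M) = -4 + 2*M**2 (E(M) = (M**2 + M**2) - 4 = 2*M**2 - 4 = -4 + 2*M**2)
L(q, Y) = 5 + Y
z(o) = 7/3 (z(o) = 7/(5 + (-4 + 2*(-1)**2)) = 7/(5 + (-4 + 2*1)) = 7/(5 + (-4 + 2)) = 7/(5 - 2) = 7/3)
(z(-9) + 113*139)/38213 = (7/3 + 113*139)/38213 = (7/3 + 15707)*(1/38213) = (47128/3)*(1/38213) = 47128/114639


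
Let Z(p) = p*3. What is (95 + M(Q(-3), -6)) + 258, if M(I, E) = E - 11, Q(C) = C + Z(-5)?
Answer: 336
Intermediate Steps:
Z(p) = 3*p
Q(C) = -15 + C (Q(C) = C + 3*(-5) = C - 15 = -15 + C)
M(I, E) = -11 + E
(95 + M(Q(-3), -6)) + 258 = (95 + (-11 - 6)) + 258 = (95 - 17) + 258 = 78 + 258 = 336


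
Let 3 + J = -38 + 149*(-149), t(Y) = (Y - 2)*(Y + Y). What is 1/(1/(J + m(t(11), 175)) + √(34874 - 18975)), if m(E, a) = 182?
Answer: 22060/7737146596399 + 486643600*√15899/7737146596399 ≈ 0.0079308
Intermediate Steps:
t(Y) = 2*Y*(-2 + Y) (t(Y) = (-2 + Y)*(2*Y) = 2*Y*(-2 + Y))
J = -22242 (J = -3 + (-38 + 149*(-149)) = -3 + (-38 - 22201) = -3 - 22239 = -22242)
1/(1/(J + m(t(11), 175)) + √(34874 - 18975)) = 1/(1/(-22242 + 182) + √(34874 - 18975)) = 1/(1/(-22060) + √15899) = 1/(-1/22060 + √15899)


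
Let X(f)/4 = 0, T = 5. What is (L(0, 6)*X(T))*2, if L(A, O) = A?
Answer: 0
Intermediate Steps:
X(f) = 0 (X(f) = 4*0 = 0)
(L(0, 6)*X(T))*2 = (0*0)*2 = 0*2 = 0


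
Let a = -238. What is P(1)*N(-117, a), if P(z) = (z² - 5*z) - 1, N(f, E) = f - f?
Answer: 0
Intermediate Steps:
N(f, E) = 0
P(z) = -1 + z² - 5*z
P(1)*N(-117, a) = (-1 + 1² - 5*1)*0 = (-1 + 1 - 5)*0 = -5*0 = 0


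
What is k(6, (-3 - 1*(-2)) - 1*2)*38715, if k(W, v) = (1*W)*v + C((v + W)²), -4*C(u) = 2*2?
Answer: -735585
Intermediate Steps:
C(u) = -1 (C(u) = -2/2 = -¼*4 = -1)
k(W, v) = -1 + W*v (k(W, v) = (1*W)*v - 1 = W*v - 1 = -1 + W*v)
k(6, (-3 - 1*(-2)) - 1*2)*38715 = (-1 + 6*((-3 - 1*(-2)) - 1*2))*38715 = (-1 + 6*((-3 + 2) - 2))*38715 = (-1 + 6*(-1 - 2))*38715 = (-1 + 6*(-3))*38715 = (-1 - 18)*38715 = -19*38715 = -735585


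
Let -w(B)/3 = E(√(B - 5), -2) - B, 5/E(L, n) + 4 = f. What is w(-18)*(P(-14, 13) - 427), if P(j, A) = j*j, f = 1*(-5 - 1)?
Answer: 24255/2 ≈ 12128.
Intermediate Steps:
f = -6 (f = 1*(-6) = -6)
E(L, n) = -½ (E(L, n) = 5/(-4 - 6) = 5/(-10) = 5*(-⅒) = -½)
P(j, A) = j²
w(B) = 3/2 + 3*B (w(B) = -3*(-½ - B) = 3/2 + 3*B)
w(-18)*(P(-14, 13) - 427) = (3/2 + 3*(-18))*((-14)² - 427) = (3/2 - 54)*(196 - 427) = -105/2*(-231) = 24255/2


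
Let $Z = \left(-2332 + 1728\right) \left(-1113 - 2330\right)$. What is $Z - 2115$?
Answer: $2077457$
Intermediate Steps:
$Z = 2079572$ ($Z = \left(-604\right) \left(-3443\right) = 2079572$)
$Z - 2115 = 2079572 - 2115 = 2077457$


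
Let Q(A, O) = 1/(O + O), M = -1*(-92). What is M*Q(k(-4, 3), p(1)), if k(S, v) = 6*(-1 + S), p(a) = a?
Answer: 46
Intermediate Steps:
k(S, v) = -6 + 6*S
M = 92
Q(A, O) = 1/(2*O)
M*Q(k(-4, 3), p(1)) = 92*((½)/1) = 92*((½)*1) = 92*(½) = 46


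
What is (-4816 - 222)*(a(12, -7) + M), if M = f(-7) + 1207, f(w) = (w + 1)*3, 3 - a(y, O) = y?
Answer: -5944840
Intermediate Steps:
a(y, O) = 3 - y
f(w) = 3 + 3*w (f(w) = (1 + w)*3 = 3 + 3*w)
M = 1189 (M = (3 + 3*(-7)) + 1207 = (3 - 21) + 1207 = -18 + 1207 = 1189)
(-4816 - 222)*(a(12, -7) + M) = (-4816 - 222)*((3 - 1*12) + 1189) = -5038*((3 - 12) + 1189) = -5038*(-9 + 1189) = -5038*1180 = -5944840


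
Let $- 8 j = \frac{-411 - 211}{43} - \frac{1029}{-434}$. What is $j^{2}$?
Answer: $\frac{1039611049}{454883584} \approx 2.2854$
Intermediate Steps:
$j = \frac{32243}{21328}$ ($j = - \frac{\frac{-411 - 211}{43} - \frac{1029}{-434}}{8} = - \frac{\left(-622\right) \frac{1}{43} - - \frac{147}{62}}{8} = - \frac{- \frac{622}{43} + \frac{147}{62}}{8} = \left(- \frac{1}{8}\right) \left(- \frac{32243}{2666}\right) = \frac{32243}{21328} \approx 1.5118$)
$j^{2} = \left(\frac{32243}{21328}\right)^{2} = \frac{1039611049}{454883584}$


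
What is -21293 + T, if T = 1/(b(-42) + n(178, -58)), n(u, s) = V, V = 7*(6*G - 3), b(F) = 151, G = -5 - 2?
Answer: -3492053/164 ≈ -21293.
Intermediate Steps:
G = -7
V = -315 (V = 7*(6*(-7) - 3) = 7*(-42 - 3) = 7*(-45) = -315)
n(u, s) = -315
T = -1/164 (T = 1/(151 - 315) = 1/(-164) = -1/164 ≈ -0.0060976)
-21293 + T = -21293 - 1/164 = -3492053/164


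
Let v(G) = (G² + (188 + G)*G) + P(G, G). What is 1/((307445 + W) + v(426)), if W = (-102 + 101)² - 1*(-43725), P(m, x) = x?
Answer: 1/794637 ≈ 1.2584e-6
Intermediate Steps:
v(G) = G + G² + G*(188 + G) (v(G) = (G² + (188 + G)*G) + G = (G² + G*(188 + G)) + G = G + G² + G*(188 + G))
W = 43726 (W = (-1)² + 43725 = 1 + 43725 = 43726)
1/((307445 + W) + v(426)) = 1/((307445 + 43726) + 426*(189 + 2*426)) = 1/(351171 + 426*(189 + 852)) = 1/(351171 + 426*1041) = 1/(351171 + 443466) = 1/794637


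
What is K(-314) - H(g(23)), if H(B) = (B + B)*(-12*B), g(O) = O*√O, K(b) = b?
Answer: 291694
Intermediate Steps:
g(O) = O^(3/2)
H(B) = -24*B² (H(B) = (2*B)*(-12*B) = -24*B²)
K(-314) - H(g(23)) = -314 - (-24)*(23^(3/2))² = -314 - (-24)*(23*√23)² = -314 - (-24)*12167 = -314 - 1*(-292008) = -314 + 292008 = 291694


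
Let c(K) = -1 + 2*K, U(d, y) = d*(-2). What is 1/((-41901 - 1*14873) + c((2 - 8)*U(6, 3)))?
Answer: -1/56631 ≈ -1.7658e-5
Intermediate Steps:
U(d, y) = -2*d
1/((-41901 - 1*14873) + c((2 - 8)*U(6, 3))) = 1/((-41901 - 1*14873) + (-1 + 2*((2 - 8)*(-2*6)))) = 1/((-41901 - 14873) + (-1 + 2*(-6*(-12)))) = 1/(-56774 + (-1 + 2*72)) = 1/(-56774 + (-1 + 144)) = 1/(-56774 + 143) = 1/(-56631) = -1/56631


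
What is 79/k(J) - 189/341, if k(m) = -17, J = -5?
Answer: -30152/5797 ≈ -5.2013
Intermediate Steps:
79/k(J) - 189/341 = 79/(-17) - 189/341 = 79*(-1/17) - 189*1/341 = -79/17 - 189/341 = -30152/5797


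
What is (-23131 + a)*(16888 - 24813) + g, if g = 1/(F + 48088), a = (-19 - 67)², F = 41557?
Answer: 11178720294376/89645 ≈ 1.2470e+8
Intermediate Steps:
a = 7396 (a = (-86)² = 7396)
g = 1/89645 (g = 1/(41557 + 48088) = 1/89645 ≈ 1.1155e-5)
(-23131 + a)*(16888 - 24813) + g = (-23131 + 7396)*(16888 - 24813) + 1/89645 = -15735*(-7925) + 1/89645 = 124699875 + 1/89645 = 11178720294376/89645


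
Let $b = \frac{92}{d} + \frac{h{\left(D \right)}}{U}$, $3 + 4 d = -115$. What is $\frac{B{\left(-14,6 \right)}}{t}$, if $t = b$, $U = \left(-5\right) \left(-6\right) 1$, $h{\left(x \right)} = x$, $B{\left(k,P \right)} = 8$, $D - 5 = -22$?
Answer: $- \frac{14160}{6523} \approx -2.1708$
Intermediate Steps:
$D = -17$ ($D = 5 - 22 = -17$)
$d = - \frac{59}{2}$ ($d = - \frac{3}{4} + \frac{1}{4} \left(-115\right) = - \frac{3}{4} - \frac{115}{4} = - \frac{59}{2} \approx -29.5$)
$U = 30$ ($U = 30 \cdot 1 = 30$)
$b = - \frac{6523}{1770}$ ($b = \frac{92}{- \frac{59}{2}} - \frac{17}{30} = 92 \left(- \frac{2}{59}\right) - \frac{17}{30} = - \frac{184}{59} - \frac{17}{30} = - \frac{6523}{1770} \approx -3.6853$)
$t = - \frac{6523}{1770} \approx -3.6853$
$\frac{B{\left(-14,6 \right)}}{t} = \frac{8}{- \frac{6523}{1770}} = 8 \left(- \frac{1770}{6523}\right) = - \frac{14160}{6523}$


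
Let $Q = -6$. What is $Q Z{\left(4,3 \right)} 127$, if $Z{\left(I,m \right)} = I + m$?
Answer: $-5334$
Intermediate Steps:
$Q Z{\left(4,3 \right)} 127 = - 6 \left(4 + 3\right) 127 = \left(-6\right) 7 \cdot 127 = \left(-42\right) 127 = -5334$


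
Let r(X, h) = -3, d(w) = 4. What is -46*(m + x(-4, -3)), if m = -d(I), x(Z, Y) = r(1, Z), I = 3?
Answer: 322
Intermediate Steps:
x(Z, Y) = -3
m = -4 (m = -1*4 = -4)
-46*(m + x(-4, -3)) = -46*(-4 - 3) = -46*(-7) = 322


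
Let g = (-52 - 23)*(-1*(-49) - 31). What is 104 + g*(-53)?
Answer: 71654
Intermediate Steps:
g = -1350 (g = -75*(49 - 31) = -75*18 = -1350)
104 + g*(-53) = 104 - 1350*(-53) = 104 + 71550 = 71654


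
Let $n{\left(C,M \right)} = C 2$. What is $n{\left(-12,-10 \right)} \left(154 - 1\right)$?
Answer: $-3672$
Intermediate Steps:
$n{\left(C,M \right)} = 2 C$
$n{\left(-12,-10 \right)} \left(154 - 1\right) = 2 \left(-12\right) \left(154 - 1\right) = \left(-24\right) 153 = -3672$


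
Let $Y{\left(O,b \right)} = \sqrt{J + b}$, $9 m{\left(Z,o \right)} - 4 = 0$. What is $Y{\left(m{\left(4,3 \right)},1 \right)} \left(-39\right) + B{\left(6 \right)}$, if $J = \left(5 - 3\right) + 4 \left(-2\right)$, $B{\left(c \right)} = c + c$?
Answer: $12 - 39 i \sqrt{5} \approx 12.0 - 87.207 i$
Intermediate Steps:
$B{\left(c \right)} = 2 c$
$m{\left(Z,o \right)} = \frac{4}{9}$ ($m{\left(Z,o \right)} = \frac{4}{9} + \frac{1}{9} \cdot 0 = \frac{4}{9} + 0 = \frac{4}{9}$)
$J = -6$ ($J = 2 - 8 = -6$)
$Y{\left(O,b \right)} = \sqrt{-6 + b}$
$Y{\left(m{\left(4,3 \right)},1 \right)} \left(-39\right) + B{\left(6 \right)} = \sqrt{-6 + 1} \left(-39\right) + 2 \cdot 6 = \sqrt{-5} \left(-39\right) + 12 = i \sqrt{5} \left(-39\right) + 12 = - 39 i \sqrt{5} + 12 = 12 - 39 i \sqrt{5}$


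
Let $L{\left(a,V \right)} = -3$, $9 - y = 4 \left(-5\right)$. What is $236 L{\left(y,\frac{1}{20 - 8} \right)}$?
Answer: $-708$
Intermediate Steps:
$y = 29$ ($y = 9 - 4 \left(-5\right) = 9 - -20 = 9 + 20 = 29$)
$236 L{\left(y,\frac{1}{20 - 8} \right)} = 236 \left(-3\right) = -708$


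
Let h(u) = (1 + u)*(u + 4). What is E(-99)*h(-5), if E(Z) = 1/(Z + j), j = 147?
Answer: 1/12 ≈ 0.083333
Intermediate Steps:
E(Z) = 1/(147 + Z) (E(Z) = 1/(Z + 147) = 1/(147 + Z))
h(u) = (1 + u)*(4 + u)
E(-99)*h(-5) = (4 + (-5)**2 + 5*(-5))/(147 - 99) = (4 + 25 - 25)/48 = (1/48)*4 = 1/12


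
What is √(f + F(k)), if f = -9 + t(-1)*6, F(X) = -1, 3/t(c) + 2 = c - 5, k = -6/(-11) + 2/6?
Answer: 7*I/2 ≈ 3.5*I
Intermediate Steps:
k = 29/33 (k = -6*(-1/11) + 2*(⅙) = 6/11 + ⅓ = 29/33 ≈ 0.87879)
t(c) = 3/(-7 + c) (t(c) = 3/(-2 + (c - 5)) = 3/(-2 + (-5 + c)) = 3/(-7 + c))
f = -45/4 (f = -9 + (3/(-7 - 1))*6 = -9 + (3/(-8))*6 = -9 + (3*(-⅛))*6 = -9 - 3/8*6 = -9 - 9/4 = -45/4 ≈ -11.250)
√(f + F(k)) = √(-45/4 - 1) = √(-49/4) = 7*I/2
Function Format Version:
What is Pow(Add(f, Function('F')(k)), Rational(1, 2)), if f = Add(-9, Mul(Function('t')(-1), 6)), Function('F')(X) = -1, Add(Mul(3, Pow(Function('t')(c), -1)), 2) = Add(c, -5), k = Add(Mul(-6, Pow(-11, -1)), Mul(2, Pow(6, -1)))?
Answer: Mul(Rational(7, 2), I) ≈ Mul(3.5000, I)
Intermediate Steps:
k = Rational(29, 33) (k = Add(Mul(-6, Rational(-1, 11)), Mul(2, Rational(1, 6))) = Add(Rational(6, 11), Rational(1, 3)) = Rational(29, 33) ≈ 0.87879)
Function('t')(c) = Mul(3, Pow(Add(-7, c), -1)) (Function('t')(c) = Mul(3, Pow(Add(-2, Add(c, -5)), -1)) = Mul(3, Pow(Add(-2, Add(-5, c)), -1)) = Mul(3, Pow(Add(-7, c), -1)))
f = Rational(-45, 4) (f = Add(-9, Mul(Mul(3, Pow(Add(-7, -1), -1)), 6)) = Add(-9, Mul(Mul(3, Pow(-8, -1)), 6)) = Add(-9, Mul(Mul(3, Rational(-1, 8)), 6)) = Add(-9, Mul(Rational(-3, 8), 6)) = Add(-9, Rational(-9, 4)) = Rational(-45, 4) ≈ -11.250)
Pow(Add(f, Function('F')(k)), Rational(1, 2)) = Pow(Add(Rational(-45, 4), -1), Rational(1, 2)) = Pow(Rational(-49, 4), Rational(1, 2)) = Mul(Rational(7, 2), I)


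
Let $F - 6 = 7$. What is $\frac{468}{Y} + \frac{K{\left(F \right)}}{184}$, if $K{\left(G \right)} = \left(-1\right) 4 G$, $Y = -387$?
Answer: $- \frac{2951}{1978} \approx -1.4919$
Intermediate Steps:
$F = 13$ ($F = 6 + 7 = 13$)
$K{\left(G \right)} = - 4 G$
$\frac{468}{Y} + \frac{K{\left(F \right)}}{184} = \frac{468}{-387} + \frac{\left(-4\right) 13}{184} = 468 \left(- \frac{1}{387}\right) - \frac{13}{46} = - \frac{52}{43} - \frac{13}{46} = - \frac{2951}{1978}$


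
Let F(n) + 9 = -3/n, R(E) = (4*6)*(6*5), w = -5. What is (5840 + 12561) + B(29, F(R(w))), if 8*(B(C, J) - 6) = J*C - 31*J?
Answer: 17672881/960 ≈ 18409.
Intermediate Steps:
R(E) = 720 (R(E) = 24*30 = 720)
F(n) = -9 - 3/n
B(C, J) = 6 - 31*J/8 + C*J/8 (B(C, J) = 6 + (J*C - 31*J)/8 = 6 + (C*J - 31*J)/8 = 6 + (-31*J + C*J)/8 = 6 + (-31*J/8 + C*J/8) = 6 - 31*J/8 + C*J/8)
(5840 + 12561) + B(29, F(R(w))) = (5840 + 12561) + (6 - 31*(-9 - 3/720)/8 + (⅛)*29*(-9 - 3/720)) = 18401 + (6 - 31*(-9 - 3*1/720)/8 + (⅛)*29*(-9 - 3*1/720)) = 18401 + (6 - 31*(-9 - 1/240)/8 + (⅛)*29*(-9 - 1/240)) = 18401 + (6 - 31/8*(-2161/240) + (⅛)*29*(-2161/240)) = 18401 + (6 + 66991/1920 - 62669/1920) = 18401 + 7921/960 = 17672881/960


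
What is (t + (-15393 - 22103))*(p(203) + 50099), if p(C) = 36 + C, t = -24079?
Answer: -3099562350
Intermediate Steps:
(t + (-15393 - 22103))*(p(203) + 50099) = (-24079 + (-15393 - 22103))*((36 + 203) + 50099) = (-24079 - 37496)*(239 + 50099) = -61575*50338 = -3099562350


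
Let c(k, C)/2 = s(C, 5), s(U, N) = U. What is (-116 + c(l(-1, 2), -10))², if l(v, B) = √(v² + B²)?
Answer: 18496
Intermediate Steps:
l(v, B) = √(B² + v²)
c(k, C) = 2*C
(-116 + c(l(-1, 2), -10))² = (-116 + 2*(-10))² = (-116 - 20)² = (-136)² = 18496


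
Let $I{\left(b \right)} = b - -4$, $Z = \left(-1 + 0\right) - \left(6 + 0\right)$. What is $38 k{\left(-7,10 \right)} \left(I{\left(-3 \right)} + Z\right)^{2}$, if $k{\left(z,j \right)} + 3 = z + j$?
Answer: $0$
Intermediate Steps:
$k{\left(z,j \right)} = -3 + j + z$ ($k{\left(z,j \right)} = -3 + \left(z + j\right) = -3 + \left(j + z\right) = -3 + j + z$)
$Z = -7$ ($Z = -1 - 6 = -7$)
$I{\left(b \right)} = 4 + b$ ($I{\left(b \right)} = b + 4 = 4 + b$)
$38 k{\left(-7,10 \right)} \left(I{\left(-3 \right)} + Z\right)^{2} = 38 \left(-3 + 10 - 7\right) \left(\left(4 - 3\right) - 7\right)^{2} = 38 \cdot 0 \left(1 - 7\right)^{2} = 0 \left(-6\right)^{2} = 0 \cdot 36 = 0$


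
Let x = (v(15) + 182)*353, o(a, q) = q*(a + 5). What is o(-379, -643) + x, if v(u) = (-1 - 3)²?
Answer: 310376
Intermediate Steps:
o(a, q) = q*(5 + a)
v(u) = 16 (v(u) = (-4)² = 16)
x = 69894 (x = (16 + 182)*353 = 198*353 = 69894)
o(-379, -643) + x = -643*(5 - 379) + 69894 = -643*(-374) + 69894 = 240482 + 69894 = 310376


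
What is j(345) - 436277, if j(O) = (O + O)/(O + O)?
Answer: -436276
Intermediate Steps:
j(O) = 1 (j(O) = (2*O)/((2*O)) = (2*O)*(1/(2*O)) = 1)
j(345) - 436277 = 1 - 436277 = -436276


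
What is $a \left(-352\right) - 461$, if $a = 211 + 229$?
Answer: $-155341$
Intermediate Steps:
$a = 440$
$a \left(-352\right) - 461 = 440 \left(-352\right) - 461 = -154880 - 461 = -155341$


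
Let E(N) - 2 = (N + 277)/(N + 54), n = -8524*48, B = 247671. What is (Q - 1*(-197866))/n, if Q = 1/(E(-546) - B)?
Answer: -12055270877861/24928174574304 ≈ -0.48360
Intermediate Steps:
n = -409152
E(N) = 2 + (277 + N)/(54 + N) (E(N) = 2 + (N + 277)/(N + 54) = 2 + (277 + N)/(54 + N))
Q = -492/121852879 (Q = 1/((385 + 3*(-546))/(54 - 546) - 1*247671) = 1/((385 - 1638)/(-492) - 247671) = 1/(-1/492*(-1253) - 247671) = 1/(1253/492 - 247671) = 1/(-121852879/492) = -492/121852879 ≈ -4.0377e-6)
(Q - 1*(-197866))/n = (-492/121852879 - 1*(-197866))/(-409152) = (-492/121852879 + 197866)*(-1/409152) = (24110541755722/121852879)*(-1/409152) = -12055270877861/24928174574304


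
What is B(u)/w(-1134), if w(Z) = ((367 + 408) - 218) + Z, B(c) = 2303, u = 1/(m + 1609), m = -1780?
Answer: -2303/577 ≈ -3.9913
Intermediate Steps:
u = -1/171 (u = 1/(-1780 + 1609) = 1/(-171) = -1/171 ≈ -0.0058480)
w(Z) = 557 + Z (w(Z) = (775 - 218) + Z = 557 + Z)
B(u)/w(-1134) = 2303/(557 - 1134) = 2303/(-577) = 2303*(-1/577) = -2303/577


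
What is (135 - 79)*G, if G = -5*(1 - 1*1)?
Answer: 0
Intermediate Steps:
G = 0 (G = -5*(1 - 1) = -5*0 = 0)
(135 - 79)*G = (135 - 79)*0 = 56*0 = 0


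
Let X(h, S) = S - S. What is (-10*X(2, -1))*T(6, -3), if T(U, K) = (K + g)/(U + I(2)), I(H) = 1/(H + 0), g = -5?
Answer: 0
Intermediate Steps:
X(h, S) = 0
I(H) = 1/H
T(U, K) = (-5 + K)/(½ + U) (T(U, K) = (K - 5)/(U + 1/2) = (-5 + K)/(U + ½) = (-5 + K)/(½ + U))
(-10*X(2, -1))*T(6, -3) = (-10*0)*(2*(-5 - 3)/(1 + 2*6)) = 0*(2*(-8)/(1 + 12)) = 0*(2*(-8)/13) = 0*(2*(1/13)*(-8)) = 0*(-16/13) = 0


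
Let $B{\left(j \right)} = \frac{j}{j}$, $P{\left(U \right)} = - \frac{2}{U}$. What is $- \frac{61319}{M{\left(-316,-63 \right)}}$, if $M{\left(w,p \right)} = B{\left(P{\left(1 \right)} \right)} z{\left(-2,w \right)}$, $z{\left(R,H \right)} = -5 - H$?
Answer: $- \frac{61319}{311} \approx -197.17$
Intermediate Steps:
$B{\left(j \right)} = 1$
$M{\left(w,p \right)} = -5 - w$ ($M{\left(w,p \right)} = 1 \left(-5 - w\right) = -5 - w$)
$- \frac{61319}{M{\left(-316,-63 \right)}} = - \frac{61319}{-5 - -316} = - \frac{61319}{-5 + 316} = - \frac{61319}{311}$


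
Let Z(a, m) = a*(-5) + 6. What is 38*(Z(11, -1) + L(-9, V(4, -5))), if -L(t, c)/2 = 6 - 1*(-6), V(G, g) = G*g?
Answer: -2774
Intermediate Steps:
L(t, c) = -24 (L(t, c) = -2*(6 - 1*(-6)) = -2*(6 + 6) = -2*12 = -24)
Z(a, m) = 6 - 5*a (Z(a, m) = -5*a + 6 = 6 - 5*a)
38*(Z(11, -1) + L(-9, V(4, -5))) = 38*((6 - 5*11) - 24) = 38*((6 - 55) - 24) = 38*(-49 - 24) = 38*(-73) = -2774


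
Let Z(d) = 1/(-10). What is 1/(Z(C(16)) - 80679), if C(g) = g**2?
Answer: -10/806791 ≈ -1.2395e-5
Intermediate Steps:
Z(d) = -1/10
1/(Z(C(16)) - 80679) = 1/(-1/10 - 80679) = 1/(-806791/10) = -10/806791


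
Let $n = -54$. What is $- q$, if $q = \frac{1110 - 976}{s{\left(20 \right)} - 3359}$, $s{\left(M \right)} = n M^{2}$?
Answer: $\frac{134}{24959} \approx 0.0053688$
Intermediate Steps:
$s{\left(M \right)} = - 54 M^{2}$
$q = - \frac{134}{24959}$ ($q = \frac{1110 - 976}{- 54 \cdot 20^{2} - 3359} = \frac{134}{\left(-54\right) 400 - 3359} = \frac{134}{-21600 - 3359} = \frac{134}{-24959} = 134 \left(- \frac{1}{24959}\right) = - \frac{134}{24959} \approx -0.0053688$)
$- q = \left(-1\right) \left(- \frac{134}{24959}\right) = \frac{134}{24959}$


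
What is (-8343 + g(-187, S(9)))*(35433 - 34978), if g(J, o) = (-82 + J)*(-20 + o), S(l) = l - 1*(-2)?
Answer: -2694510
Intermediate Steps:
S(l) = 2 + l (S(l) = l + 2 = 2 + l)
(-8343 + g(-187, S(9)))*(35433 - 34978) = (-8343 + (1640 - 82*(2 + 9) - 20*(-187) - 187*(2 + 9)))*(35433 - 34978) = (-8343 + (1640 - 82*11 + 3740 - 187*11))*455 = (-8343 + (1640 - 902 + 3740 - 2057))*455 = (-8343 + 2421)*455 = -5922*455 = -2694510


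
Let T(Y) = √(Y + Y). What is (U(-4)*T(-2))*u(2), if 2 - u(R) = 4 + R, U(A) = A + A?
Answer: 64*I ≈ 64.0*I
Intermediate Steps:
U(A) = 2*A
T(Y) = √2*√Y (T(Y) = √(2*Y) = √2*√Y)
u(R) = -2 - R (u(R) = 2 - (4 + R) = 2 + (-4 - R) = -2 - R)
(U(-4)*T(-2))*u(2) = ((2*(-4))*(√2*√(-2)))*(-2 - 1*2) = (-8*√2*I*√2)*(-2 - 2) = -16*I*(-4) = 64*I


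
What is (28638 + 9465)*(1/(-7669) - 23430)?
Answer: -6846525019113/7669 ≈ -8.9275e+8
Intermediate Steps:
(28638 + 9465)*(1/(-7669) - 23430) = 38103*(-1/7669 - 23430) = 38103*(-179684671/7669) = -6846525019113/7669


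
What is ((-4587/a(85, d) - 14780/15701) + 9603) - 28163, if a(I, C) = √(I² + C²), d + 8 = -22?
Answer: -291425340/15701 - 4587*√13/325 ≈ -18612.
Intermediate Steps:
d = -30 (d = -8 - 22 = -30)
a(I, C) = √(C² + I²)
((-4587/a(85, d) - 14780/15701) + 9603) - 28163 = ((-4587/√((-30)² + 85²) - 14780/15701) + 9603) - 28163 = ((-4587/√(900 + 7225) - 14780*1/15701) + 9603) - 28163 = ((-4587*√13/325 - 14780/15701) + 9603) - 28163 = ((-14780/15701 - 4587*√13/325) + 9603) - 28163 = (150761923/15701 - 4587*√13/325) - 28163 = -291425340/15701 - 4587*√13/325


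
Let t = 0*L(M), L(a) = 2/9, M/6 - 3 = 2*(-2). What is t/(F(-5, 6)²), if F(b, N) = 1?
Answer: 0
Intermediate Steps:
M = -6 (M = 18 + 6*(2*(-2)) = 18 + 6*(-4) = 18 - 24 = -6)
L(a) = 2/9 (L(a) = 2*(⅑) = 2/9)
t = 0 (t = 0*(2/9) = 0)
t/(F(-5, 6)²) = 0/(1²) = 0/1 = 0*1 = 0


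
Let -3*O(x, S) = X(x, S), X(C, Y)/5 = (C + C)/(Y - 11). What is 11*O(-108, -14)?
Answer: -792/5 ≈ -158.40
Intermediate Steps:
X(C, Y) = 10*C/(-11 + Y) (X(C, Y) = 5*((C + C)/(Y - 11)) = 5*((2*C)/(-11 + Y)) = 5*(2*C/(-11 + Y)) = 10*C/(-11 + Y))
O(x, S) = -10*x/(3*(-11 + S))
11*O(-108, -14) = 11*(-10*(-108)/(-33 + 3*(-14))) = 11*(-10*(-108)/(-33 - 42)) = 11*(-10*(-108)/(-75)) = 11*(-10*(-108)*(-1/75)) = 11*(-72/5) = -792/5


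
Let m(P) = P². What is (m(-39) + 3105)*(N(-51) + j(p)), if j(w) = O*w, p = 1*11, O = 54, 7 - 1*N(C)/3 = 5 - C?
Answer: 2067822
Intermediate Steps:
N(C) = 6 + 3*C (N(C) = 21 - 3*(5 - C) = 21 + (-15 + 3*C) = 6 + 3*C)
p = 11
j(w) = 54*w
(m(-39) + 3105)*(N(-51) + j(p)) = ((-39)² + 3105)*((6 + 3*(-51)) + 54*11) = (1521 + 3105)*((6 - 153) + 594) = 4626*(-147 + 594) = 4626*447 = 2067822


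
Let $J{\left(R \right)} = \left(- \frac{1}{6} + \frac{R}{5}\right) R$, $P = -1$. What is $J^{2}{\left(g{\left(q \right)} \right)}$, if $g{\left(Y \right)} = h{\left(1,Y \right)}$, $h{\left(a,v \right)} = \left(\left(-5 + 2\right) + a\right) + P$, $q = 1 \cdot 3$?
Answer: $\frac{529}{100} \approx 5.29$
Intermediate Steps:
$q = 3$
$h{\left(a,v \right)} = -4 + a$ ($h{\left(a,v \right)} = \left(\left(-5 + 2\right) + a\right) - 1 = \left(-3 + a\right) - 1 = -4 + a$)
$g{\left(Y \right)} = -3$ ($g{\left(Y \right)} = -4 + 1 = -3$)
$J{\left(R \right)} = R \left(- \frac{1}{6} + \frac{R}{5}\right)$ ($J{\left(R \right)} = \left(\left(-1\right) \frac{1}{6} + R \frac{1}{5}\right) R = \left(- \frac{1}{6} + \frac{R}{5}\right) R = R \left(- \frac{1}{6} + \frac{R}{5}\right)$)
$J^{2}{\left(g{\left(q \right)} \right)} = \left(\frac{1}{30} \left(-3\right) \left(-5 + 6 \left(-3\right)\right)\right)^{2} = \left(\frac{1}{30} \left(-3\right) \left(-5 - 18\right)\right)^{2} = \left(\frac{1}{30} \left(-3\right) \left(-23\right)\right)^{2} = \left(\frac{23}{10}\right)^{2} = \frac{529}{100}$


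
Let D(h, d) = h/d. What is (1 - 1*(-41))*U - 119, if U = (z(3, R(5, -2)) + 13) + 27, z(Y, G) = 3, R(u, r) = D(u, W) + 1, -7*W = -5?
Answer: 1687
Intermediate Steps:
W = 5/7 (W = -⅐*(-5) = 5/7 ≈ 0.71429)
R(u, r) = 1 + 7*u/5 (R(u, r) = u/(5/7) + 1 = u*(7/5) + 1 = 7*u/5 + 1 = 1 + 7*u/5)
U = 43 (U = (3 + 13) + 27 = 16 + 27 = 43)
(1 - 1*(-41))*U - 119 = (1 - 1*(-41))*43 - 119 = (1 + 41)*43 - 119 = 42*43 - 119 = 1806 - 119 = 1687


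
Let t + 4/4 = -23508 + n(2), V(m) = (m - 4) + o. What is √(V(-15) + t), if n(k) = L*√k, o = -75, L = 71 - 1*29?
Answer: √(-23603 + 42*√2) ≈ 153.44*I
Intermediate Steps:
L = 42 (L = 71 - 29 = 42)
V(m) = -79 + m (V(m) = (m - 4) - 75 = (-4 + m) - 75 = -79 + m)
n(k) = 42*√k
t = -23509 + 42*√2 (t = -1 + (-23508 + 42*√2) = -23509 + 42*√2 ≈ -23450.)
√(V(-15) + t) = √((-79 - 15) + (-23509 + 42*√2)) = √(-94 + (-23509 + 42*√2)) = √(-23603 + 42*√2)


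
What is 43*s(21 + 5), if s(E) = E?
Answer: 1118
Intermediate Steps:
43*s(21 + 5) = 43*(21 + 5) = 43*26 = 1118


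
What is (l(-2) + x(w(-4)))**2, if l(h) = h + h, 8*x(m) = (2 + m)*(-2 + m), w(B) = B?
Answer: 25/4 ≈ 6.2500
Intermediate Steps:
x(m) = (-2 + m)*(2 + m)/8 (x(m) = ((2 + m)*(-2 + m))/8 = ((-2 + m)*(2 + m))/8 = (-2 + m)*(2 + m)/8)
l(h) = 2*h
(l(-2) + x(w(-4)))**2 = (2*(-2) + (-1/2 + (1/8)*(-4)**2))**2 = (-4 + (-1/2 + (1/8)*16))**2 = (-4 + (-1/2 + 2))**2 = (-4 + 3/2)**2 = (-5/2)**2 = 25/4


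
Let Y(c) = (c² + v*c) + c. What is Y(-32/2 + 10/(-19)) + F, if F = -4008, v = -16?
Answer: -1258802/361 ≈ -3487.0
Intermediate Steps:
Y(c) = c² - 15*c (Y(c) = (c² - 16*c) + c = c² - 15*c)
Y(-32/2 + 10/(-19)) + F = (-32/2 + 10/(-19))*(-15 + (-32/2 + 10/(-19))) - 4008 = (-32*½ + 10*(-1/19))*(-15 + (-32*½ + 10*(-1/19))) - 4008 = (-16 - 10/19)*(-15 + (-16 - 10/19)) - 4008 = -314*(-15 - 314/19)/19 - 4008 = -314/19*(-599/19) - 4008 = 188086/361 - 4008 = -1258802/361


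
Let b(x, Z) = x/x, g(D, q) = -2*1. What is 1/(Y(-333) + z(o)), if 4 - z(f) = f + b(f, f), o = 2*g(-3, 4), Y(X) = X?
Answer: -1/326 ≈ -0.0030675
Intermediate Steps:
g(D, q) = -2
b(x, Z) = 1
o = -4 (o = 2*(-2) = -4)
z(f) = 3 - f (z(f) = 4 - (f + 1) = 4 - (1 + f) = 4 + (-1 - f) = 3 - f)
1/(Y(-333) + z(o)) = 1/(-333 + (3 - 1*(-4))) = 1/(-333 + (3 + 4)) = 1/(-333 + 7) = 1/(-326) = -1/326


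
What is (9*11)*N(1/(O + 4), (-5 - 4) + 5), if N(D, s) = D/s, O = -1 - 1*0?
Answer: -33/4 ≈ -8.2500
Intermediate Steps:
O = -1 (O = -1 + 0 = -1)
(9*11)*N(1/(O + 4), (-5 - 4) + 5) = (9*11)*(1/((-1 + 4)*((-5 - 4) + 5))) = 99*(1/(3*(-9 + 5))) = 99*((1/3)/(-4)) = 99*((1/3)*(-1/4)) = 99*(-1/12) = -33/4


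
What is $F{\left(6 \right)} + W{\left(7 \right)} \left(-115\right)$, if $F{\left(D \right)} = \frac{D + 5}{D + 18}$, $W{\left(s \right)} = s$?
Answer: $- \frac{19309}{24} \approx -804.54$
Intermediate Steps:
$F{\left(D \right)} = \frac{5 + D}{18 + D}$
$F{\left(6 \right)} + W{\left(7 \right)} \left(-115\right) = \frac{5 + 6}{18 + 6} + 7 \left(-115\right) = \frac{1}{24} \cdot 11 - 805 = \frac{11}{24} - 805 = - \frac{19309}{24}$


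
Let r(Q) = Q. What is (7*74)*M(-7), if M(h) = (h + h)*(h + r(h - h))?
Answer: 50764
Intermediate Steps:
M(h) = 2*h² (M(h) = (h + h)*(h + (h - h)) = (2*h)*(h + 0) = (2*h)*h = 2*h²)
(7*74)*M(-7) = (7*74)*(2*(-7)²) = 518*(2*49) = 518*98 = 50764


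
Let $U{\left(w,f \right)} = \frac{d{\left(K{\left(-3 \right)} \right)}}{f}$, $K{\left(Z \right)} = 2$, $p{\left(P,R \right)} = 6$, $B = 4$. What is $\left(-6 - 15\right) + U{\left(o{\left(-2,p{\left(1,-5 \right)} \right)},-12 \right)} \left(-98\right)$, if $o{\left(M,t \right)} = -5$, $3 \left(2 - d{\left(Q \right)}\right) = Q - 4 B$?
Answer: $\frac{301}{9} \approx 33.444$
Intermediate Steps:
$d{\left(Q \right)} = \frac{22}{3} - \frac{Q}{3}$ ($d{\left(Q \right)} = 2 - \frac{Q - 16}{3} = 2 - \frac{-16 + Q}{3} = 2 - \left(- \frac{16}{3} + \frac{Q}{3}\right) = \frac{22}{3} - \frac{Q}{3}$)
$U{\left(w,f \right)} = \frac{20}{3 f}$ ($U{\left(w,f \right)} = \frac{\frac{22}{3} - \frac{2}{3}}{f} = \frac{20}{3 f}$)
$\left(-6 - 15\right) + U{\left(o{\left(-2,p{\left(1,-5 \right)} \right)},-12 \right)} \left(-98\right) = \left(-6 - 15\right) + \frac{20}{3 \left(-12\right)} \left(-98\right) = \left(-6 - 15\right) + \frac{20}{3} \left(- \frac{1}{12}\right) \left(-98\right) = -21 - - \frac{490}{9} = -21 + \frac{490}{9} = \frac{301}{9}$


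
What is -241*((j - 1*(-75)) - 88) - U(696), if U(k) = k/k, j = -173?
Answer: 44825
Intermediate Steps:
U(k) = 1
-241*((j - 1*(-75)) - 88) - U(696) = -241*((-173 - 1*(-75)) - 88) - 1*1 = -241*((-173 + 75) - 88) - 1 = -241*(-98 - 88) - 1 = -241*(-186) - 1 = 44826 - 1 = 44825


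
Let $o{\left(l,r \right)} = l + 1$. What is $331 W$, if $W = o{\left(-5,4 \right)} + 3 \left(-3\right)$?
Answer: $-4303$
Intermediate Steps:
$o{\left(l,r \right)} = 1 + l$
$W = -13$ ($W = \left(1 - 5\right) + 3 \left(-3\right) = -4 - 9 = -13$)
$331 W = 331 \left(-13\right) = -4303$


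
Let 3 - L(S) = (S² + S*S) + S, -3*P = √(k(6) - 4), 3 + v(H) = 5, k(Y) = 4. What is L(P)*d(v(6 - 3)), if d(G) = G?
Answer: 6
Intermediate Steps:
v(H) = 2 (v(H) = -3 + 5 = 2)
P = 0 (P = -√(4 - 4)/3 = -√0/3 = -⅓*0 = 0)
L(S) = 3 - S - 2*S² (L(S) = 3 - ((S² + S*S) + S) = 3 - ((S² + S²) + S) = 3 - (2*S² + S) = 3 - (S + 2*S²) = 3 + (-S - 2*S²) = 3 - S - 2*S²)
L(P)*d(v(6 - 3)) = (3 - 1*0 - 2*0²)*2 = (3 + 0 - 2*0)*2 = (3 + 0 + 0)*2 = 3*2 = 6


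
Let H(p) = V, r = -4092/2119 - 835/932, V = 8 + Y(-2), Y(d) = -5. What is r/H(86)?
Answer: -5583109/5924724 ≈ -0.94234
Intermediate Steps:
V = 3 (V = 8 - 5 = 3)
r = -5583109/1974908 (r = -4092*1/2119 - 835*1/932 = -4092/2119 - 835/932 = -5583109/1974908 ≈ -2.8270)
H(p) = 3
r/H(86) = -5583109/1974908/3 = -5583109/1974908*⅓ = -5583109/5924724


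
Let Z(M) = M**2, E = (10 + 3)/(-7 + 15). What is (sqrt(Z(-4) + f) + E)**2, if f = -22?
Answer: -215/64 + 13*I*sqrt(6)/4 ≈ -3.3594 + 7.9608*I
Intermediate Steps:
E = 13/8 ≈ 1.6250
(sqrt(Z(-4) + f) + E)**2 = (sqrt((-4)**2 - 22) + 13/8)**2 = (sqrt(16 - 22) + 13/8)**2 = (sqrt(-6) + 13/8)**2 = (I*sqrt(6) + 13/8)**2 = (13/8 + I*sqrt(6))**2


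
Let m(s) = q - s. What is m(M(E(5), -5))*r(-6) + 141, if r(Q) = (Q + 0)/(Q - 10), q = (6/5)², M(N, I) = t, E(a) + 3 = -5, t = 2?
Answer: 14079/100 ≈ 140.79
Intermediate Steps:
E(a) = -8 (E(a) = -3 - 5 = -8)
M(N, I) = 2
q = 36/25 (q = (6*(⅕))² = (6/5)² = 36/25 ≈ 1.4400)
r(Q) = Q/(-10 + Q)
m(s) = 36/25 - s
m(M(E(5), -5))*r(-6) + 141 = (36/25 - 1*2)*(-6/(-10 - 6)) + 141 = (36/25 - 2)*(-6/(-16)) + 141 = -(-84)*(-1)/(25*16) + 141 = -14/25*3/8 + 141 = -21/100 + 141 = 14079/100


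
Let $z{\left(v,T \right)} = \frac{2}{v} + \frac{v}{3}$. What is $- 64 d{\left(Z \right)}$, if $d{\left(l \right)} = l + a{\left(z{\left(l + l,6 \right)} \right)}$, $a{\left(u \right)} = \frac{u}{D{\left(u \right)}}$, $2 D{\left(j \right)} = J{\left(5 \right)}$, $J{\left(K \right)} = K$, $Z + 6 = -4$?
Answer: $\frac{60992}{75} \approx 813.23$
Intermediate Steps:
$Z = -10$ ($Z = -6 - 4 = -10$)
$D{\left(j \right)} = \frac{5}{2}$ ($D{\left(j \right)} = \frac{1}{2} \cdot 5 = \frac{5}{2}$)
$z{\left(v,T \right)} = \frac{2}{v} + \frac{v}{3}$ ($z{\left(v,T \right)} = \frac{2}{v} + v \frac{1}{3} = \frac{2}{v} + \frac{v}{3}$)
$a{\left(u \right)} = \frac{2 u}{5}$ ($a{\left(u \right)} = \frac{u}{\frac{5}{2}} = u \frac{2}{5} = \frac{2 u}{5}$)
$d{\left(l \right)} = \frac{2}{5 l} + \frac{19 l}{15}$ ($d{\left(l \right)} = l + \frac{2 \left(\frac{2}{l + l} + \frac{l + l}{3}\right)}{5} = l + \frac{2 \left(\frac{2}{2 l} + \frac{2 l}{3}\right)}{5} = l + \frac{2 \left(2 \frac{1}{2 l} + \frac{2 l}{3}\right)}{5} = l + \frac{2 \left(\frac{1}{l} + \frac{2 l}{3}\right)}{5} = l + \left(\frac{2}{5 l} + \frac{4 l}{15}\right) = \frac{2}{5 l} + \frac{19 l}{15}$)
$- 64 d{\left(Z \right)} = - 64 \frac{6 + 19 \left(-10\right)^{2}}{15 \left(-10\right)} = - 64 \cdot \frac{1}{15} \left(- \frac{1}{10}\right) \left(6 + 19 \cdot 100\right) = - 64 \cdot \frac{1}{15} \left(- \frac{1}{10}\right) \left(6 + 1900\right) = - 64 \cdot \frac{1}{15} \left(- \frac{1}{10}\right) 1906 = \left(-64\right) \left(- \frac{953}{75}\right) = \frac{60992}{75}$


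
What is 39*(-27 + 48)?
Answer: 819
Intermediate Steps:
39*(-27 + 48) = 39*21 = 819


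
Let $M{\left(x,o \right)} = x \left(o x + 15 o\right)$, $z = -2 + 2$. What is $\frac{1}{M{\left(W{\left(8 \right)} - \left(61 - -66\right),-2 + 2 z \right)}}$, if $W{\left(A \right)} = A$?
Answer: $- \frac{1}{24752} \approx -4.0401 \cdot 10^{-5}$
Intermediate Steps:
$z = 0$
$M{\left(x,o \right)} = x \left(15 o + o x\right)$
$\frac{1}{M{\left(W{\left(8 \right)} - \left(61 - -66\right),-2 + 2 z \right)}} = \frac{1}{\left(-2 + 2 \cdot 0\right) \left(8 - \left(61 - -66\right)\right) \left(15 - \left(53 + 66\right)\right)} = \frac{1}{\left(-2 + 0\right) \left(8 - \left(61 + 66\right)\right) \left(15 + \left(8 - \left(61 + 66\right)\right)\right)} = \frac{1}{\left(-2\right) \left(8 - 127\right) \left(15 + \left(8 - 127\right)\right)} = \frac{1}{\left(-2\right) \left(-119\right) \left(15 - 119\right)} = \frac{1}{\left(-2\right) \left(-119\right) \left(-104\right)} = \frac{1}{-24752} = - \frac{1}{24752}$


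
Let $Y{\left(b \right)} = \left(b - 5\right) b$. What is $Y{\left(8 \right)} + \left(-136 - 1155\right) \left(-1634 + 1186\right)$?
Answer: $578392$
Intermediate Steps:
$Y{\left(b \right)} = b \left(-5 + b\right)$ ($Y{\left(b \right)} = \left(-5 + b\right) b = b \left(-5 + b\right)$)
$Y{\left(8 \right)} + \left(-136 - 1155\right) \left(-1634 + 1186\right) = 8 \left(-5 + 8\right) + \left(-136 - 1155\right) \left(-1634 + 1186\right) = 8 \cdot 3 - -578368 = 24 + 578368 = 578392$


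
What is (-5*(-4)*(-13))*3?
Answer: -780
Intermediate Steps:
(-5*(-4)*(-13))*3 = (20*(-13))*3 = -260*3 = -780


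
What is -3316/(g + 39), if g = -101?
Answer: 1658/31 ≈ 53.484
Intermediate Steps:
-3316/(g + 39) = -3316/(-101 + 39) = -3316/(-62) = -3316*(-1/62) = 1658/31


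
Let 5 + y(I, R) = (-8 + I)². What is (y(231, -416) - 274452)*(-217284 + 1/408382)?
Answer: 9970605436857268/204191 ≈ 4.8830e+10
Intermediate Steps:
y(I, R) = -5 + (-8 + I)²
(y(231, -416) - 274452)*(-217284 + 1/408382) = ((-5 + (-8 + 231)²) - 274452)*(-217284 + 1/408382) = ((-5 + 223²) - 274452)*(-217284 + 1/408382) = ((-5 + 49729) - 274452)*(-88734874487/408382) = (49724 - 274452)*(-88734874487/408382) = -224728*(-88734874487/408382) = 9970605436857268/204191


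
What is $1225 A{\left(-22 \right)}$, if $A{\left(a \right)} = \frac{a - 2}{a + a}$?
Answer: $\frac{7350}{11} \approx 668.18$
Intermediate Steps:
$A{\left(a \right)} = \frac{-2 + a}{2 a}$
$1225 A{\left(-22 \right)} = 1225 \frac{-2 - 22}{2 \left(-22\right)} = 1225 \cdot \frac{1}{2} \left(- \frac{1}{22}\right) \left(-24\right) = 1225 \cdot \frac{6}{11} = \frac{7350}{11}$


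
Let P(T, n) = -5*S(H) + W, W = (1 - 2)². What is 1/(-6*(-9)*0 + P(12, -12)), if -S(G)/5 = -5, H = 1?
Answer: -1/124 ≈ -0.0080645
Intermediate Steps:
S(G) = 25 (S(G) = -5*(-5) = 25)
W = 1 (W = (-1)² = 1)
P(T, n) = -124 (P(T, n) = -5*25 + 1 = -125 + 1 = -124)
1/(-6*(-9)*0 + P(12, -12)) = 1/(-6*(-9)*0 - 124) = 1/(54*0 - 124) = 1/(0 - 124) = 1/(-124) = -1/124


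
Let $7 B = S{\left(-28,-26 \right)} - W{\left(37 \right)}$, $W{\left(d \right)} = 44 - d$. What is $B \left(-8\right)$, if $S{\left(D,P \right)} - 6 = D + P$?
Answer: $\frac{440}{7} \approx 62.857$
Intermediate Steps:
$S{\left(D,P \right)} = 6 + D + P$ ($S{\left(D,P \right)} = 6 + \left(D + P\right) = 6 + D + P$)
$B = - \frac{55}{7}$ ($B = \frac{\left(6 - 28 - 26\right) - \left(44 - 37\right)}{7} = \frac{-48 - \left(44 - 37\right)}{7} = \frac{-48 - 7}{7} = \frac{1}{7} \left(-55\right) = - \frac{55}{7} \approx -7.8571$)
$B \left(-8\right) = \left(- \frac{55}{7}\right) \left(-8\right) = \frac{440}{7}$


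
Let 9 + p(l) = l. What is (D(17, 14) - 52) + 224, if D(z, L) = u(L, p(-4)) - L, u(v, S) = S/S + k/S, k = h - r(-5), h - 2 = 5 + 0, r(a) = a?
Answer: 2055/13 ≈ 158.08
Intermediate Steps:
p(l) = -9 + l
h = 7 (h = 2 + (5 + 0) = 2 + 5 = 7)
k = 12 (k = 7 - 1*(-5) = 7 + 5 = 12)
u(v, S) = 1 + 12/S (u(v, S) = S/S + 12/S = 1 + 12/S)
D(z, L) = 1/13 - L (D(z, L) = (12 + (-9 - 4))/(-9 - 4) - L = (12 - 13)/(-13) - L = -1/13*(-1) - L = 1/13 - L)
(D(17, 14) - 52) + 224 = ((1/13 - 1*14) - 52) + 224 = ((1/13 - 14) - 52) + 224 = (-181/13 - 52) + 224 = -857/13 + 224 = 2055/13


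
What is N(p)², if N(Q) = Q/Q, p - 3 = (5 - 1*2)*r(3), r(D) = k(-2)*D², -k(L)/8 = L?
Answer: 1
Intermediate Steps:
k(L) = -8*L
r(D) = 16*D² (r(D) = (-8*(-2))*D² = 16*D²)
p = 435 (p = 3 + (5 - 1*2)*(16*3²) = 3 + (5 - 2)*(16*9) = 3 + 3*144 = 3 + 432 = 435)
N(Q) = 1
N(p)² = 1² = 1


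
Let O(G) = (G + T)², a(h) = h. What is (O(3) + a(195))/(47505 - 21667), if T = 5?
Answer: 259/25838 ≈ 0.010024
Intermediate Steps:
O(G) = (5 + G)² (O(G) = (G + 5)² = (5 + G)²)
(O(3) + a(195))/(47505 - 21667) = ((5 + 3)² + 195)/(47505 - 21667) = (8² + 195)/25838 = (64 + 195)*(1/25838) = 259*(1/25838) = 259/25838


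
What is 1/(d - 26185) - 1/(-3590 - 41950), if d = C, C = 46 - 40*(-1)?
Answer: -19441/1188548460 ≈ -1.6357e-5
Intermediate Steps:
C = 86 (C = 46 + 40 = 86)
d = 86
1/(d - 26185) - 1/(-3590 - 41950) = 1/(86 - 26185) - 1/(-3590 - 41950) = 1/(-26099) - 1/(-45540) = -1/26099 - 1*(-1/45540) = -1/26099 + 1/45540 = -19441/1188548460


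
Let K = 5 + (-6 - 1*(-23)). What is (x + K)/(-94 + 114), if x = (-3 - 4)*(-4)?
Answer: 5/2 ≈ 2.5000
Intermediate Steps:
K = 22 (K = 5 + (-6 + 23) = 5 + 17 = 22)
x = 28 (x = -7*(-4) = 28)
(x + K)/(-94 + 114) = (28 + 22)/(-94 + 114) = 50/20 = 50*(1/20) = 5/2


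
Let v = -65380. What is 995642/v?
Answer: -497821/32690 ≈ -15.229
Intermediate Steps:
995642/v = 995642/(-65380) = 995642*(-1/65380) = -497821/32690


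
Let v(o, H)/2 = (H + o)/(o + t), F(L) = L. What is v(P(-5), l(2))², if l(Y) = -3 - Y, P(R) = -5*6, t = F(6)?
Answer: 1225/144 ≈ 8.5069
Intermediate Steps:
t = 6
P(R) = -30
v(o, H) = 2*(H + o)/(6 + o) (v(o, H) = 2*((H + o)/(o + 6)) = 2*((H + o)/(6 + o)) = 2*(H + o)/(6 + o))
v(P(-5), l(2))² = (2*((-3 - 1*2) - 30)/(6 - 30))² = (2*((-3 - 2) - 30)/(-24))² = (2*(-1/24)*(-5 - 30))² = (2*(-1/24)*(-35))² = (35/12)² = 1225/144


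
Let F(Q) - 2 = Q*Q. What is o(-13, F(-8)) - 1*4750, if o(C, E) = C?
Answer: -4763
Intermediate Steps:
F(Q) = 2 + Q² (F(Q) = 2 + Q*Q = 2 + Q²)
o(-13, F(-8)) - 1*4750 = -13 - 1*4750 = -13 - 4750 = -4763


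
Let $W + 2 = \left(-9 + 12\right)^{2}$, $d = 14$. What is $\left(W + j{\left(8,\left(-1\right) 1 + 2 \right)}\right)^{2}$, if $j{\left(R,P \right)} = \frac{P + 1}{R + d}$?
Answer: $\frac{6084}{121} \approx 50.281$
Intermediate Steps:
$j{\left(R,P \right)} = \frac{1 + P}{14 + R}$ ($j{\left(R,P \right)} = \frac{P + 1}{R + 14} = \frac{1 + P}{14 + R}$)
$W = 7$ ($W = -2 + \left(-9 + 12\right)^{2} = -2 + 3^{2} = -2 + 9 = 7$)
$\left(W + j{\left(8,\left(-1\right) 1 + 2 \right)}\right)^{2} = \left(7 + \frac{1 + \left(\left(-1\right) 1 + 2\right)}{14 + 8}\right)^{2} = \left(7 + \frac{1 + \left(-1 + 2\right)}{22}\right)^{2} = \left(7 + \frac{1 + 1}{22}\right)^{2} = \left(7 + \frac{1}{22} \cdot 2\right)^{2} = \left(7 + \frac{1}{11}\right)^{2} = \left(\frac{78}{11}\right)^{2} = \frac{6084}{121}$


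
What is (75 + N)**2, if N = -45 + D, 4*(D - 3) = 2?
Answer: 4489/4 ≈ 1122.3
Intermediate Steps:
D = 7/2 (D = 3 + (1/4)*2 = 3 + 1/2 = 7/2 ≈ 3.5000)
N = -83/2 (N = -45 + 7/2 = -83/2 ≈ -41.500)
(75 + N)**2 = (75 - 83/2)**2 = (67/2)**2 = 4489/4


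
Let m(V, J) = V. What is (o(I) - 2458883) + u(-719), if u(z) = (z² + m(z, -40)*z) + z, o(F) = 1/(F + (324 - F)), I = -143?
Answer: -461920319/324 ≈ -1.4257e+6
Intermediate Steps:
o(F) = 1/324
u(z) = z + 2*z² (u(z) = (z² + z*z) + z = (z² + z²) + z = 2*z² + z = z + 2*z²)
(o(I) - 2458883) + u(-719) = (1/324 - 2458883) - 719*(1 + 2*(-719)) = -796678091/324 - 719*(1 - 1438) = -796678091/324 - 719*(-1437) = -796678091/324 + 1033203 = -461920319/324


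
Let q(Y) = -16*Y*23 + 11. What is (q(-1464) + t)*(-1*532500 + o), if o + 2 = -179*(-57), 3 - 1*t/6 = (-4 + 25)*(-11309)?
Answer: -1025646380785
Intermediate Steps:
t = 1424952 (t = 18 - 6*(-4 + 25)*(-11309) = 18 - 126*(-11309) = 18 - 6*(-237489) = 18 + 1424934 = 1424952)
q(Y) = 11 - 368*Y (q(Y) = -368*Y + 11 = 11 - 368*Y)
o = 10201 (o = -2 - 179*(-57) = -2 + 10203 = 10201)
(q(-1464) + t)*(-1*532500 + o) = ((11 - 368*(-1464)) + 1424952)*(-1*532500 + 10201) = ((11 + 538752) + 1424952)*(-532500 + 10201) = (538763 + 1424952)*(-522299) = 1963715*(-522299) = -1025646380785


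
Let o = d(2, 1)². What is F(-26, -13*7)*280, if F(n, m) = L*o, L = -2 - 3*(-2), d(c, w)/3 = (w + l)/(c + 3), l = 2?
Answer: 18144/5 ≈ 3628.8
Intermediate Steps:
d(c, w) = 3*(2 + w)/(3 + c) (d(c, w) = 3*((w + 2)/(c + 3)) = 3*((2 + w)/(3 + c)) = 3*(2 + w)/(3 + c))
o = 81/25 (o = (3*(2 + 1)/(3 + 2))² = (3*3/5)² = (3*(⅕)*3)² = (9/5)² = 81/25 ≈ 3.2400)
L = 4 (L = -2 + 6 = 4)
F(n, m) = 324/25 (F(n, m) = 4*(81/25) = 324/25)
F(-26, -13*7)*280 = (324/25)*280 = 18144/5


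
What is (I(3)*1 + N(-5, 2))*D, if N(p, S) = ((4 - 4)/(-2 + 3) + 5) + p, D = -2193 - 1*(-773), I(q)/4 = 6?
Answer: -34080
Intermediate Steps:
I(q) = 24 (I(q) = 4*6 = 24)
D = -1420 (D = -2193 + 773 = -1420)
N(p, S) = 5 + p (N(p, S) = (0/1 + 5) + p = (0*1 + 5) + p = (0 + 5) + p = 5 + p)
(I(3)*1 + N(-5, 2))*D = (24*1 + (5 - 5))*(-1420) = (24 + 0)*(-1420) = 24*(-1420) = -34080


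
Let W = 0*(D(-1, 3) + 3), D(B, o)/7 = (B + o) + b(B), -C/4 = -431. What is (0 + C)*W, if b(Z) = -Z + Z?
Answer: 0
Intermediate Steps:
b(Z) = 0
C = 1724 (C = -4*(-431) = 1724)
D(B, o) = 7*B + 7*o (D(B, o) = 7*((B + o) + 0) = 7*(B + o) = 7*B + 7*o)
W = 0 (W = 0*((7*(-1) + 7*3) + 3) = 0*((-7 + 21) + 3) = 0*(14 + 3) = 0*17 = 0)
(0 + C)*W = (0 + 1724)*0 = 1724*0 = 0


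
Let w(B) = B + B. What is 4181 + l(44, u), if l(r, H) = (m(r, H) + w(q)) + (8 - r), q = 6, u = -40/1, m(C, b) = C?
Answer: 4201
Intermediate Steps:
u = -40 (u = -40*1 = -40)
w(B) = 2*B
l(r, H) = 20 (l(r, H) = (r + 2*6) + (8 - r) = (r + 12) + (8 - r) = (12 + r) + (8 - r) = 20)
4181 + l(44, u) = 4181 + 20 = 4201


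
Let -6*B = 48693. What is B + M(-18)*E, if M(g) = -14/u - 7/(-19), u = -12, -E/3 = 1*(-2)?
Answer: -308039/38 ≈ -8106.3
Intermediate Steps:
B = -16231/2 (B = -⅙*48693 = -16231/2 ≈ -8115.5)
E = 6 (E = -3*(-2) = 6)
M(g) = 175/114 (M(g) = -14/(-12) - 7/(-19) = -14*(-1/12) - 7*(-1/19) = 7/6 + 7/19 = 175/114)
B + M(-18)*E = -16231/2 + (175/114)*6 = -16231/2 + 175/19 = -308039/38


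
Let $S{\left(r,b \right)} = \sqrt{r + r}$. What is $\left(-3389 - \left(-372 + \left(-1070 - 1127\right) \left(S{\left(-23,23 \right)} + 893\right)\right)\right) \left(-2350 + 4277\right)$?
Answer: $3774808008 + 4233619 i \sqrt{46} \approx 3.7748 \cdot 10^{9} + 2.8714 \cdot 10^{7} i$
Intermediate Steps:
$S{\left(r,b \right)} = \sqrt{2} \sqrt{r}$ ($S{\left(r,b \right)} = \sqrt{2 r} = \sqrt{2} \sqrt{r}$)
$\left(-3389 - \left(-372 + \left(-1070 - 1127\right) \left(S{\left(-23,23 \right)} + 893\right)\right)\right) \left(-2350 + 4277\right) = \left(-3389 + \left(372 - \left(-1070 - 1127\right) \left(\sqrt{2} \sqrt{-23} + 893\right)\right)\right) \left(-2350 + 4277\right) = \left(-3389 + \left(372 - - 2197 \left(\sqrt{2} i \sqrt{23} + 893\right)\right)\right) 1927 = \left(-3389 + \left(372 - - 2197 \left(i \sqrt{46} + 893\right)\right)\right) 1927 = \left(-3389 + \left(372 - - 2197 \left(893 + i \sqrt{46}\right)\right)\right) 1927 = \left(-3389 + \left(372 - \left(-1961921 - 2197 i \sqrt{46}\right)\right)\right) 1927 = \left(-3389 + \left(372 + \left(1961921 + 2197 i \sqrt{46}\right)\right)\right) 1927 = \left(-3389 + \left(1962293 + 2197 i \sqrt{46}\right)\right) 1927 = \left(1958904 + 2197 i \sqrt{46}\right) 1927 = 3774808008 + 4233619 i \sqrt{46}$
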